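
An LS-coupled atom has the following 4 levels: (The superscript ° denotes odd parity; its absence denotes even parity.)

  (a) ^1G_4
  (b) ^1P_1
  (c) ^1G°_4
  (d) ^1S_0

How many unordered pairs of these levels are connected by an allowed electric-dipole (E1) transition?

(a)–(b): forbidden (parity, ΔL, ΔJ).
(a)–(c): allowed.
(a)–(d): forbidden (parity, ΔL, ΔJ).
(b)–(c): forbidden (ΔL, ΔJ).
(b)–(d): forbidden (parity).
(c)–(d): forbidden (ΔL, ΔJ).
Allowed pairs: 1 of 6.

1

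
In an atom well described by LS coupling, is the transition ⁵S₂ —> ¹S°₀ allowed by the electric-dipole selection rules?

forbidden

Parity must change: even → odd — passes.
ΔS = 0: S: 2 → 0 — fails.
ΔL = 0, ±1 (not L=0↔0): L: 0 → 0, ΔL = +0 — fails.
ΔJ = 0, ±1 (not J=0↔0): J: 2 → 0, ΔJ = -2 — fails.
Rule(s) violated: ΔS, ΔL, ΔJ.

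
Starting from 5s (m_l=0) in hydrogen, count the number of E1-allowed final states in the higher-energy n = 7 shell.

E1 requires Δl = ±1, so l_f ∈ {-1, 1}; with 0 ≤ l_f ≤ n_f−1 = 6, the allowed l_f values are {1}.
For l_f = 1: m_f ∈ {m_i−1, m_i, m_i+1} ∩ [−1, 1] = {-1, 0, 1} → 3 states.
Total: 3.

3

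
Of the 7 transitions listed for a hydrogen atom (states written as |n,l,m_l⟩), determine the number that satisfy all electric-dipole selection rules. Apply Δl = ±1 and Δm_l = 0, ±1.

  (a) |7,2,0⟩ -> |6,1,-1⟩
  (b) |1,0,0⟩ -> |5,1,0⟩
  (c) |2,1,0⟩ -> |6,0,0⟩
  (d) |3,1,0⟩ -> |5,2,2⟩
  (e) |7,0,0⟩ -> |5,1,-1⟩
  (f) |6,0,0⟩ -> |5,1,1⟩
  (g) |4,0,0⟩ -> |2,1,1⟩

6

(a) allowed
(b) allowed
(c) allowed
(d) forbidden — Δm_l = +2 (E1 requires Δm_l = 0, ±1)
(e) allowed
(f) allowed
(g) allowed
Total allowed: 6 of 7.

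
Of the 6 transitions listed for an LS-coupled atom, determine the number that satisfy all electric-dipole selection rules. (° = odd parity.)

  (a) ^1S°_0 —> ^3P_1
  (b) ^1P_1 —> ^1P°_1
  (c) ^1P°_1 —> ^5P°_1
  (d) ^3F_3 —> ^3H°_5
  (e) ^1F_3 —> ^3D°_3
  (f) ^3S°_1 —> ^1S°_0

(a) forbidden (ΔS fails)
(b) allowed
(c) forbidden (parity, ΔS fail)
(d) forbidden (ΔL, ΔJ fail)
(e) forbidden (ΔS fails)
(f) forbidden (parity, ΔS, ΔL fail)
Total allowed: 1 of 6.

1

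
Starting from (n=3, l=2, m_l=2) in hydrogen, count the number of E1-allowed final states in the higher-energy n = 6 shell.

4

E1 requires Δl = ±1, so l_f ∈ {1, 3}; with 0 ≤ l_f ≤ n_f−1 = 5, the allowed l_f values are {1, 3}.
For l_f = 1: m_f ∈ {m_i−1, m_i, m_i+1} ∩ [−1, 1] = {1} → 1 state.
For l_f = 3: m_f ∈ {m_i−1, m_i, m_i+1} ∩ [−3, 3] = {1, 2, 3} → 3 states.
Total: 4.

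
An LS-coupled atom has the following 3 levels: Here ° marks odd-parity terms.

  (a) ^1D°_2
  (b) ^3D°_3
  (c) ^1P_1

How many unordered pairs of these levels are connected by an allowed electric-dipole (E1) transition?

1

(a)–(b): forbidden (parity, ΔS).
(a)–(c): allowed.
(b)–(c): forbidden (ΔS, ΔJ).
Allowed pairs: 1 of 3.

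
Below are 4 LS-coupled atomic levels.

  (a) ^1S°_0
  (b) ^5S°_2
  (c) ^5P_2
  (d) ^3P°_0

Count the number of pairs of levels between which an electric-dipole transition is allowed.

1

(a)–(b): forbidden (parity, ΔS, ΔL, ΔJ).
(a)–(c): forbidden (ΔS, ΔJ).
(a)–(d): forbidden (parity, ΔS, ΔJ).
(b)–(c): allowed.
(b)–(d): forbidden (parity, ΔS, ΔJ).
(c)–(d): forbidden (ΔS, ΔJ).
Allowed pairs: 1 of 6.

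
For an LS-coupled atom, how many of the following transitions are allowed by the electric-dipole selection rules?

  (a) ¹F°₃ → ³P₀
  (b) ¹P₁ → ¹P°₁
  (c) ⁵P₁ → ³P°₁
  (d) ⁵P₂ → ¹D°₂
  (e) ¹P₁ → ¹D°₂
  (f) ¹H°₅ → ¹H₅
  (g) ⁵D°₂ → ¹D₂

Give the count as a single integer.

(a) forbidden (ΔS, ΔL, ΔJ fail)
(b) allowed
(c) forbidden (ΔS fails)
(d) forbidden (ΔS fails)
(e) allowed
(f) allowed
(g) forbidden (ΔS fails)
Total allowed: 3 of 7.

3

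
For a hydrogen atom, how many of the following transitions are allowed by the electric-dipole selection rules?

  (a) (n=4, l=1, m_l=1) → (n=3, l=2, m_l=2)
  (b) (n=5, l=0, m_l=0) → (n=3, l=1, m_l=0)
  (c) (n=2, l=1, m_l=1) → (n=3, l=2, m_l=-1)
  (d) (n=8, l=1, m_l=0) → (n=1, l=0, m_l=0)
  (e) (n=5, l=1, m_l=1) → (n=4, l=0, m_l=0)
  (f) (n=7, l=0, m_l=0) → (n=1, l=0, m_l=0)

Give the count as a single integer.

4

(a) allowed
(b) allowed
(c) forbidden — Δm_l = -2 (E1 requires Δm_l = 0, ±1)
(d) allowed
(e) allowed
(f) forbidden — Δl = +0 (E1 requires Δl = ±1)
Total allowed: 4 of 6.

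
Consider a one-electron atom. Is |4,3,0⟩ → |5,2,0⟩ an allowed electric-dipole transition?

Initial l = 3, final l = 2, so Δl = -1. E1 requires Δl = ±1: satisfied.
m_l: 0 → 0 (Δm_l = +0). |Δm_l| ≤ 1 satisfied.
All E1 selection rules are satisfied.

allowed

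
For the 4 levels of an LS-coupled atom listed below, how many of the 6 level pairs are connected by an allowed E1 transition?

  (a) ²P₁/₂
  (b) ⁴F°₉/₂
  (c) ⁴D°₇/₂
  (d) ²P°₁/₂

1

(a)–(b): forbidden (ΔS, ΔL, ΔJ).
(a)–(c): forbidden (ΔS, ΔJ).
(a)–(d): allowed.
(b)–(c): forbidden (parity).
(b)–(d): forbidden (parity, ΔS, ΔL, ΔJ).
(c)–(d): forbidden (parity, ΔS, ΔJ).
Allowed pairs: 1 of 6.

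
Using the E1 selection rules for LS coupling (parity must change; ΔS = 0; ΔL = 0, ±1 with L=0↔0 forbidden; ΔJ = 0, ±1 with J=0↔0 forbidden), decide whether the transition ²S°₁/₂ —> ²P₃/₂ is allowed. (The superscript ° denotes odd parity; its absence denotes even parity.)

Initial level: S=1/2, L=0, J=1/2, parity odd. Final level: S=1/2, L=1, J=3/2, parity even.
Parity must change: odd → even — satisfied.
ΔS = 0: S: 1/2 → 1/2 — satisfied.
ΔL = 0, ±1 (not L=0↔0): L: 0 → 1, ΔL = +1 — satisfied.
ΔJ = 0, ±1 (not J=0↔0): J: 1/2 → 3/2, ΔJ = +1 — satisfied.
All four E1 rules are satisfied.

allowed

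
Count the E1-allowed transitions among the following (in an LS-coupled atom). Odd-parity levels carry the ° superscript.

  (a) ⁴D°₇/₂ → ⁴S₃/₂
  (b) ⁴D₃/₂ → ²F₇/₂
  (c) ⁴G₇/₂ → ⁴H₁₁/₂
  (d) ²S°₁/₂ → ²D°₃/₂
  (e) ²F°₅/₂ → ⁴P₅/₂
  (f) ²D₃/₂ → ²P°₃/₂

1

(a) forbidden (ΔL, ΔJ fail)
(b) forbidden (parity, ΔS, ΔJ fail)
(c) forbidden (parity, ΔJ fail)
(d) forbidden (parity, ΔL fail)
(e) forbidden (ΔS, ΔL fail)
(f) allowed
Total allowed: 1 of 6.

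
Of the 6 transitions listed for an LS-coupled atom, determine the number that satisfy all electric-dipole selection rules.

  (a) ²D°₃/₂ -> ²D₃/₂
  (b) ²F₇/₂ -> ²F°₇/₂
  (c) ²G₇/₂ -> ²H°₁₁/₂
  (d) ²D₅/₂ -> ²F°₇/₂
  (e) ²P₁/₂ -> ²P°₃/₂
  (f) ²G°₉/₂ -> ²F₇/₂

(a) allowed
(b) allowed
(c) forbidden (ΔJ fails)
(d) allowed
(e) allowed
(f) allowed
Total allowed: 5 of 6.

5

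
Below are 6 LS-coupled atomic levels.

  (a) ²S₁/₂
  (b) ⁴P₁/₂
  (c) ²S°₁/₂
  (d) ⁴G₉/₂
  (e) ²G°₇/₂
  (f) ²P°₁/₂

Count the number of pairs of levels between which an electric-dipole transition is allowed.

(a)–(b): forbidden (parity, ΔS).
(a)–(c): forbidden (ΔL).
(a)–(d): forbidden (parity, ΔS, ΔL, ΔJ).
(a)–(e): forbidden (ΔL, ΔJ).
(a)–(f): allowed.
(b)–(c): forbidden (ΔS).
(b)–(d): forbidden (parity, ΔL, ΔJ).
(b)–(e): forbidden (ΔS, ΔL, ΔJ).
(b)–(f): forbidden (ΔS).
(c)–(d): forbidden (ΔS, ΔL, ΔJ).
(c)–(e): forbidden (parity, ΔL, ΔJ).
(c)–(f): forbidden (parity).
(d)–(e): forbidden (ΔS).
(d)–(f): forbidden (ΔS, ΔL, ΔJ).
(e)–(f): forbidden (parity, ΔL, ΔJ).
Allowed pairs: 1 of 15.

1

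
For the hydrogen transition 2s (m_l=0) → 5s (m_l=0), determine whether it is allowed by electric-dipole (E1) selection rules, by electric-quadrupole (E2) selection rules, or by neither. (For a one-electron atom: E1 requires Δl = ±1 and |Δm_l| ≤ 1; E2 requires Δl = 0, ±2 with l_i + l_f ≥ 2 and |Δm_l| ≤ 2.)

Δl = 0 − 0 = +0; l_i + l_f = 0.
Δm_l = +0.
E1 (Δl = ±1, |Δm_l| ≤ 1): not satisfied.
E2 (Δl = 0,±2, l_i+l_f ≥ 2, |Δm_l| ≤ 2): not satisfied.

neither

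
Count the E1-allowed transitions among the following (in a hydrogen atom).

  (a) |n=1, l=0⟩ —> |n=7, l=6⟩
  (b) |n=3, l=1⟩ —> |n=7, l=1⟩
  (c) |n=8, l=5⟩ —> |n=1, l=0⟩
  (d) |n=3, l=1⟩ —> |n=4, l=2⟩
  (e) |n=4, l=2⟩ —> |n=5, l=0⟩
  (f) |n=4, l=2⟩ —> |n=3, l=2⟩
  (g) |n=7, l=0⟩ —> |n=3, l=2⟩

1

(a) forbidden — Δl = +6 (E1 requires Δl = ±1)
(b) forbidden — Δl = +0 (E1 requires Δl = ±1)
(c) forbidden — Δl = -5 (E1 requires Δl = ±1)
(d) allowed
(e) forbidden — Δl = -2 (E1 requires Δl = ±1)
(f) forbidden — Δl = +0 (E1 requires Δl = ±1)
(g) forbidden — Δl = +2 (E1 requires Δl = ±1)
Total allowed: 1 of 7.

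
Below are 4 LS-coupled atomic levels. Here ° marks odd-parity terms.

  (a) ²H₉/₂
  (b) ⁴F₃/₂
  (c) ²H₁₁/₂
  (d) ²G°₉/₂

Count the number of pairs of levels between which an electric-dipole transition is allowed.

(a)–(b): forbidden (parity, ΔS, ΔL, ΔJ).
(a)–(c): forbidden (parity).
(a)–(d): allowed.
(b)–(c): forbidden (parity, ΔS, ΔL, ΔJ).
(b)–(d): forbidden (ΔS, ΔJ).
(c)–(d): allowed.
Allowed pairs: 2 of 6.

2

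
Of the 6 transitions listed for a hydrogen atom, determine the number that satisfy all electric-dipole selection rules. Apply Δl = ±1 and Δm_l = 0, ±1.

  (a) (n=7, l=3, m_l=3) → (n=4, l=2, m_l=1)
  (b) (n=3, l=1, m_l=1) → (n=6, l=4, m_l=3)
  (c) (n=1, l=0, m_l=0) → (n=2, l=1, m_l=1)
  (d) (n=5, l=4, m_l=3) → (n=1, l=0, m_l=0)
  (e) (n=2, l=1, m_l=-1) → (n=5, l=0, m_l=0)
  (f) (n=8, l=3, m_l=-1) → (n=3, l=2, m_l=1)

2

(a) forbidden — Δm_l = -2 (E1 requires Δm_l = 0, ±1)
(b) forbidden — Δl = +3 (E1 requires Δl = ±1); Δm_l = +2 (E1 requires Δm_l = 0, ±1)
(c) allowed
(d) forbidden — Δl = -4 (E1 requires Δl = ±1); Δm_l = -3 (E1 requires Δm_l = 0, ±1)
(e) allowed
(f) forbidden — Δm_l = +2 (E1 requires Δm_l = 0, ±1)
Total allowed: 2 of 6.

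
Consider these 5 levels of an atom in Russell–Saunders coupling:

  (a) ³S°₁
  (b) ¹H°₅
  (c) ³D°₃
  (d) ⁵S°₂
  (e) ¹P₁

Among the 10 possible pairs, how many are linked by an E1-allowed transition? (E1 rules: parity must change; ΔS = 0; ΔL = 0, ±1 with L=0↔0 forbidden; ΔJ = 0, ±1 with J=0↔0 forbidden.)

0

(a)–(b): forbidden (parity, ΔS, ΔL, ΔJ).
(a)–(c): forbidden (parity, ΔL, ΔJ).
(a)–(d): forbidden (parity, ΔS, ΔL).
(a)–(e): forbidden (ΔS).
(b)–(c): forbidden (parity, ΔS, ΔL, ΔJ).
(b)–(d): forbidden (parity, ΔS, ΔL, ΔJ).
(b)–(e): forbidden (ΔL, ΔJ).
(c)–(d): forbidden (parity, ΔS, ΔL).
(c)–(e): forbidden (ΔS, ΔJ).
(d)–(e): forbidden (ΔS).
Allowed pairs: 0 of 10.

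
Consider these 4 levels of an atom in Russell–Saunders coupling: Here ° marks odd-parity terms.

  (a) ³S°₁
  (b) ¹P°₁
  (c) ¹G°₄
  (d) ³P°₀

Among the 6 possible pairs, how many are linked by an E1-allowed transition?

(a)–(b): forbidden (parity, ΔS).
(a)–(c): forbidden (parity, ΔS, ΔL, ΔJ).
(a)–(d): forbidden (parity).
(b)–(c): forbidden (parity, ΔL, ΔJ).
(b)–(d): forbidden (parity, ΔS).
(c)–(d): forbidden (parity, ΔS, ΔL, ΔJ).
Allowed pairs: 0 of 6.

0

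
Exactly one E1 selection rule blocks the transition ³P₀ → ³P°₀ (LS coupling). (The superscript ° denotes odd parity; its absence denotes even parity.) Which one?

the J=0 ↔ J=0 exclusion

Reading off the term symbols: S 1→1, L 1→1, J 0→0, parity even→odd.
Parity must change: even → odd — ✓.
ΔS = 0: S: 1 → 1 — ✓.
ΔL = 0, ±1 (not L=0↔0): L: 1 → 1, ΔL = +0 — ✓.
ΔJ = 0, ±1 (not J=0↔0): J: 0 → 0, ΔJ = +0 — ✗.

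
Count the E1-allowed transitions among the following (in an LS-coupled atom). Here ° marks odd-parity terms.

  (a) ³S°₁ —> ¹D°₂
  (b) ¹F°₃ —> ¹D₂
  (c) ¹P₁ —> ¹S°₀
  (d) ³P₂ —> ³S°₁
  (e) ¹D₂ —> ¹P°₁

4

(a) forbidden (parity, ΔS, ΔL fail)
(b) allowed
(c) allowed
(d) allowed
(e) allowed
Total allowed: 4 of 5.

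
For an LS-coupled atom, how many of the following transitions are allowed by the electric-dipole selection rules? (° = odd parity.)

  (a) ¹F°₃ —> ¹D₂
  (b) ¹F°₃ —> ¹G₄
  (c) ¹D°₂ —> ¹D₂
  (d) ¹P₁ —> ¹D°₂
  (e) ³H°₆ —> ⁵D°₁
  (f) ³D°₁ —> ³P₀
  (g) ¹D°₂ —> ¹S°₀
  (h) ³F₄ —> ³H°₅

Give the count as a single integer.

5

(a) allowed
(b) allowed
(c) allowed
(d) allowed
(e) forbidden (parity, ΔS, ΔL, ΔJ fail)
(f) allowed
(g) forbidden (parity, ΔL, ΔJ fail)
(h) forbidden (ΔL fails)
Total allowed: 5 of 8.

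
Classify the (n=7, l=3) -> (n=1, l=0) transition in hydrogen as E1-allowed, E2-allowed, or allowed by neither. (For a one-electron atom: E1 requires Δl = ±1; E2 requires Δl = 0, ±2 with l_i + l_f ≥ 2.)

neither

Δl = 0 − 3 = -3; l_i + l_f = 3.
E1 (Δl = ±1): not satisfied.
E2 (Δl = 0,±2, l_i+l_f ≥ 2): not satisfied.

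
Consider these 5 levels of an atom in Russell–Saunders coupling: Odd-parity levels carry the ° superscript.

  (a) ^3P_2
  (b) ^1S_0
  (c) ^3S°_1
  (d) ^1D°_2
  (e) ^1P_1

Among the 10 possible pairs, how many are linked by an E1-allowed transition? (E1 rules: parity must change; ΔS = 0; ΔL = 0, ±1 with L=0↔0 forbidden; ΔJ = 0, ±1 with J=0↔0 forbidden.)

(a)–(b): forbidden (parity, ΔS, ΔJ).
(a)–(c): allowed.
(a)–(d): forbidden (ΔS).
(a)–(e): forbidden (parity, ΔS).
(b)–(c): forbidden (ΔS, ΔL).
(b)–(d): forbidden (ΔL, ΔJ).
(b)–(e): forbidden (parity).
(c)–(d): forbidden (parity, ΔS, ΔL).
(c)–(e): forbidden (ΔS).
(d)–(e): allowed.
Allowed pairs: 2 of 10.

2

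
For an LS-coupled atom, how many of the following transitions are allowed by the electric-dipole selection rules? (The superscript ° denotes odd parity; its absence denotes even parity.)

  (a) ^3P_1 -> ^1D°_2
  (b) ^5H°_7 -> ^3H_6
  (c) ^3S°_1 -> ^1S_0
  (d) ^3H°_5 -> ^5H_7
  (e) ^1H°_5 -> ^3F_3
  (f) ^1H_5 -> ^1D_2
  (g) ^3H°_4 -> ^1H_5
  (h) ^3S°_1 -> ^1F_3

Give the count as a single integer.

(a) forbidden (ΔS fails)
(b) forbidden (ΔS fails)
(c) forbidden (ΔS, ΔL fail)
(d) forbidden (ΔS, ΔJ fail)
(e) forbidden (ΔS, ΔL, ΔJ fail)
(f) forbidden (parity, ΔL, ΔJ fail)
(g) forbidden (ΔS fails)
(h) forbidden (ΔS, ΔL, ΔJ fail)
Total allowed: 0 of 8.

0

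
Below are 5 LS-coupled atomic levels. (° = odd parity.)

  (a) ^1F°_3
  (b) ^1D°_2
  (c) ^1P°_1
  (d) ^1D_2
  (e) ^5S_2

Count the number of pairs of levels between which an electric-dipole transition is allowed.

(a)–(b): forbidden (parity).
(a)–(c): forbidden (parity, ΔL, ΔJ).
(a)–(d): allowed.
(a)–(e): forbidden (ΔS, ΔL).
(b)–(c): forbidden (parity).
(b)–(d): allowed.
(b)–(e): forbidden (ΔS, ΔL).
(c)–(d): allowed.
(c)–(e): forbidden (ΔS).
(d)–(e): forbidden (parity, ΔS, ΔL).
Allowed pairs: 3 of 10.

3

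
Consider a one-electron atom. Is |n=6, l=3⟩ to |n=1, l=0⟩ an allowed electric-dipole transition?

l: 3 → 0 (Δl = -3). Δl = ±1 fails.
The transition is electric-dipole forbidden.

forbidden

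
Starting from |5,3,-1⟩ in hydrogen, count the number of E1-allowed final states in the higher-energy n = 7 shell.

6

E1 requires Δl = ±1, so l_f ∈ {2, 4}; with 0 ≤ l_f ≤ n_f−1 = 6, the allowed l_f values are {2, 4}.
For l_f = 2: m_f ∈ {m_i−1, m_i, m_i+1} ∩ [−2, 2] = {-2, -1, 0} → 3 states.
For l_f = 4: m_f ∈ {m_i−1, m_i, m_i+1} ∩ [−4, 4] = {-2, -1, 0} → 3 states.
Total: 6.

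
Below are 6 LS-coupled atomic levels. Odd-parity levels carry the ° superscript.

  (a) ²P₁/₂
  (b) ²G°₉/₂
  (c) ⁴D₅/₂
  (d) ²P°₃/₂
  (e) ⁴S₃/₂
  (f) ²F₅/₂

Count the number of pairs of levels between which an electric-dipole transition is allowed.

1

(a)–(b): forbidden (ΔL, ΔJ).
(a)–(c): forbidden (parity, ΔS, ΔJ).
(a)–(d): allowed.
(a)–(e): forbidden (parity, ΔS).
(a)–(f): forbidden (parity, ΔL, ΔJ).
(b)–(c): forbidden (ΔS, ΔL, ΔJ).
(b)–(d): forbidden (parity, ΔL, ΔJ).
(b)–(e): forbidden (ΔS, ΔL, ΔJ).
(b)–(f): forbidden (ΔJ).
(c)–(d): forbidden (ΔS).
(c)–(e): forbidden (parity, ΔL).
(c)–(f): forbidden (parity, ΔS).
(d)–(e): forbidden (ΔS).
(d)–(f): forbidden (ΔL).
(e)–(f): forbidden (parity, ΔS, ΔL).
Allowed pairs: 1 of 15.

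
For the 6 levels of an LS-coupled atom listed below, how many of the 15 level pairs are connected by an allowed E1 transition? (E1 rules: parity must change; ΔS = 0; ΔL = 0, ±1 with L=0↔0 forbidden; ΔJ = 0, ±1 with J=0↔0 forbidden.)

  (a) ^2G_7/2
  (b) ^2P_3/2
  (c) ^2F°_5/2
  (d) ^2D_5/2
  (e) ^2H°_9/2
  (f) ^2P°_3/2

(a)–(b): forbidden (parity, ΔL, ΔJ).
(a)–(c): allowed.
(a)–(d): forbidden (parity, ΔL).
(a)–(e): allowed.
(a)–(f): forbidden (ΔL, ΔJ).
(b)–(c): forbidden (ΔL).
(b)–(d): forbidden (parity).
(b)–(e): forbidden (ΔL, ΔJ).
(b)–(f): allowed.
(c)–(d): allowed.
(c)–(e): forbidden (parity, ΔL, ΔJ).
(c)–(f): forbidden (parity, ΔL).
(d)–(e): forbidden (ΔL, ΔJ).
(d)–(f): allowed.
(e)–(f): forbidden (parity, ΔL, ΔJ).
Allowed pairs: 5 of 15.

5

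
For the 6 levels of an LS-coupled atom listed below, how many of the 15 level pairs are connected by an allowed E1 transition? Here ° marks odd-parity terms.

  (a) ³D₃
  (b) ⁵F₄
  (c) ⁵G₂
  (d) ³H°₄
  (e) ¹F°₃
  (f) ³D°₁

(a)–(b): forbidden (parity, ΔS).
(a)–(c): forbidden (parity, ΔS, ΔL).
(a)–(d): forbidden (ΔL).
(a)–(e): forbidden (ΔS).
(a)–(f): forbidden (ΔJ).
(b)–(c): forbidden (parity, ΔJ).
(b)–(d): forbidden (ΔS, ΔL).
(b)–(e): forbidden (ΔS).
(b)–(f): forbidden (ΔS, ΔJ).
(c)–(d): forbidden (ΔS, ΔJ).
(c)–(e): forbidden (ΔS).
(c)–(f): forbidden (ΔS, ΔL).
(d)–(e): forbidden (parity, ΔS, ΔL).
(d)–(f): forbidden (parity, ΔL, ΔJ).
(e)–(f): forbidden (parity, ΔS, ΔJ).
Allowed pairs: 0 of 15.

0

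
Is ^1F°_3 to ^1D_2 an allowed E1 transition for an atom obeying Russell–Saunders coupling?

allowed

Parity must change: odd → even — ok.
ΔS = 0: S: 0 → 0 — ok.
ΔL = 0, ±1 (not L=0↔0): L: 3 → 2, ΔL = -1 — ok.
ΔJ = 0, ±1 (not J=0↔0): J: 3 → 2, ΔJ = -1 — ok.
All four E1 rules are satisfied.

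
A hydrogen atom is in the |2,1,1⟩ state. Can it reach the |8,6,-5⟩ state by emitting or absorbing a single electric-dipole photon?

forbidden

Initial l = 1, final l = 6, so Δl = +5. E1 requires Δl = ±1: fails.
Δm_l = -5 − (1) = -6. E1 requires Δm_l = 0, ±1: fails.
The transition is electric-dipole forbidden.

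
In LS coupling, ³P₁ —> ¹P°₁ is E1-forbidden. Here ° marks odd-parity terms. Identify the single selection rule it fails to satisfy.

Reading off the term symbols: S 1→0, L 1→1, J 1→1, parity even→odd.
ΔJ = 0, ±1 (not J=0↔0): J: 1 → 1, ΔJ = +0 — ✓.
ΔS = 0: S: 1 → 0 — ✗.
Parity must change: even → odd — ✓.
ΔL = 0, ±1 (not L=0↔0): L: 1 → 1, ΔL = +0 — ✓.

the ΔS = 0 rule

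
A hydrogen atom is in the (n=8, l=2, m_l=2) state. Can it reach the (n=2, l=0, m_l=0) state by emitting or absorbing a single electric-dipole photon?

forbidden

Δl = 0 − 2 = -2; the E1 rule Δl = ±1 is ✗.
m_l: 2 → 0 (Δm_l = -2). |Δm_l| ≤ 1 ✗.
The transition is electric-dipole forbidden.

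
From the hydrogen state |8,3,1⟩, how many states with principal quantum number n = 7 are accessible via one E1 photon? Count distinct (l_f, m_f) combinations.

E1 requires Δl = ±1, so l_f ∈ {2, 4}; with 0 ≤ l_f ≤ n_f−1 = 6, the allowed l_f values are {2, 4}.
For l_f = 2: m_f ∈ {m_i−1, m_i, m_i+1} ∩ [−2, 2] = {0, 1, 2} → 3 states.
For l_f = 4: m_f ∈ {m_i−1, m_i, m_i+1} ∩ [−4, 4] = {0, 1, 2} → 3 states.
Total: 6.

6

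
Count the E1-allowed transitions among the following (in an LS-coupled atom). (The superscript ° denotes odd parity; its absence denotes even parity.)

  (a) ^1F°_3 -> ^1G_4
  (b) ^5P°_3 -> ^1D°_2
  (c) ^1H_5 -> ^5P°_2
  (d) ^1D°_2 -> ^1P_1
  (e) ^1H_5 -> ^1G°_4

3

(a) allowed
(b) forbidden (parity, ΔS fail)
(c) forbidden (ΔS, ΔL, ΔJ fail)
(d) allowed
(e) allowed
Total allowed: 3 of 5.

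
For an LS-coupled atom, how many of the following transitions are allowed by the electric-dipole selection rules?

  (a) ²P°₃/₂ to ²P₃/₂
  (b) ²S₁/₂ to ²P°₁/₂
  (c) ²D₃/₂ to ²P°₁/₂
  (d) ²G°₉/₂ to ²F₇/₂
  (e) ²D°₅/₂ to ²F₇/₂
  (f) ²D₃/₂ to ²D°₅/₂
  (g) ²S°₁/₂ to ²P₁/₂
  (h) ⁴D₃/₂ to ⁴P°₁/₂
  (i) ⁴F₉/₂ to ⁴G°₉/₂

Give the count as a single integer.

9

(a) allowed
(b) allowed
(c) allowed
(d) allowed
(e) allowed
(f) allowed
(g) allowed
(h) allowed
(i) allowed
Total allowed: 9 of 9.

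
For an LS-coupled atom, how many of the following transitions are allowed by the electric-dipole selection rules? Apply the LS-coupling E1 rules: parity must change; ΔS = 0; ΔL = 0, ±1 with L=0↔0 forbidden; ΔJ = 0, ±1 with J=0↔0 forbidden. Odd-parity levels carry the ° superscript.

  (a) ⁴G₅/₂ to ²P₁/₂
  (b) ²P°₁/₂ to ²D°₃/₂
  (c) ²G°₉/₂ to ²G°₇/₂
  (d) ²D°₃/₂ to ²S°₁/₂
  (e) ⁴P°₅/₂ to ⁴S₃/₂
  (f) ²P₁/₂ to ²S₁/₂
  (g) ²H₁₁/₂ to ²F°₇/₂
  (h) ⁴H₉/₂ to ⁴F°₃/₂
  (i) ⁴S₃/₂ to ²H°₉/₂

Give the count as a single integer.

1

(a) forbidden (parity, ΔS, ΔL, ΔJ fail)
(b) forbidden (parity fails)
(c) forbidden (parity fails)
(d) forbidden (parity, ΔL fail)
(e) allowed
(f) forbidden (parity fails)
(g) forbidden (ΔL, ΔJ fail)
(h) forbidden (ΔL, ΔJ fail)
(i) forbidden (ΔS, ΔL, ΔJ fail)
Total allowed: 1 of 9.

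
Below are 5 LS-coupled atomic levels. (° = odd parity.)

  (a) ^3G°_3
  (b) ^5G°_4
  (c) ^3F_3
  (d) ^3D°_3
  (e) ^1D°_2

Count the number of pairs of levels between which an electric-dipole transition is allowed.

2

(a)–(b): forbidden (parity, ΔS).
(a)–(c): allowed.
(a)–(d): forbidden (parity, ΔL).
(a)–(e): forbidden (parity, ΔS, ΔL).
(b)–(c): forbidden (ΔS).
(b)–(d): forbidden (parity, ΔS, ΔL).
(b)–(e): forbidden (parity, ΔS, ΔL, ΔJ).
(c)–(d): allowed.
(c)–(e): forbidden (ΔS).
(d)–(e): forbidden (parity, ΔS).
Allowed pairs: 2 of 10.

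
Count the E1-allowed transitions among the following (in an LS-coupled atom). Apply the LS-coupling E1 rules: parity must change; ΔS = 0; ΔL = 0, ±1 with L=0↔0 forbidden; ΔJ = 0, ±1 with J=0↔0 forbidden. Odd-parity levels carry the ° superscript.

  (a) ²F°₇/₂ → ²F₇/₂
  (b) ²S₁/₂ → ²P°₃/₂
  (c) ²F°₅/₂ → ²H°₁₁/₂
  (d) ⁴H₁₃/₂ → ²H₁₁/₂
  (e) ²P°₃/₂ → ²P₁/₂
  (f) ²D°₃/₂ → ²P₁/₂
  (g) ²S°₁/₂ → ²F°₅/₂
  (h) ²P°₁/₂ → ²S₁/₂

5

(a) allowed
(b) allowed
(c) forbidden (parity, ΔL, ΔJ fail)
(d) forbidden (parity, ΔS fail)
(e) allowed
(f) allowed
(g) forbidden (parity, ΔL, ΔJ fail)
(h) allowed
Total allowed: 5 of 8.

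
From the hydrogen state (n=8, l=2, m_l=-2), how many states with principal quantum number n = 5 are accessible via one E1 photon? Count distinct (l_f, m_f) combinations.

E1 requires Δl = ±1, so l_f ∈ {1, 3}; with 0 ≤ l_f ≤ n_f−1 = 4, the allowed l_f values are {1, 3}.
For l_f = 1: m_f ∈ {m_i−1, m_i, m_i+1} ∩ [−1, 1] = {-1} → 1 state.
For l_f = 3: m_f ∈ {m_i−1, m_i, m_i+1} ∩ [−3, 3] = {-3, -2, -1} → 3 states.
Total: 4.

4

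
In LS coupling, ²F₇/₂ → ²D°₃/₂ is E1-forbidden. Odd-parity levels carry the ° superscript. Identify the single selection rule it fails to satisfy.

Initial level: S=1/2, L=3, J=7/2, parity even. Final level: S=1/2, L=2, J=3/2, parity odd.
Parity must change: even → odd — ok.
ΔS = 0: S: 1/2 → 1/2 — ok.
ΔL = 0, ±1 (not L=0↔0): L: 3 → 2, ΔL = -1 — ok.
ΔJ = 0, ±1 (not J=0↔0): J: 7/2 → 3/2, ΔJ = -2 — fails.

the ΔJ = 0, ±1 rule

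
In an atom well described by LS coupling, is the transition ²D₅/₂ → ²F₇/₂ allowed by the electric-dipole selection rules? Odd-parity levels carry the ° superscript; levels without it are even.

forbidden

ΔJ = 0, ±1 (not J=0↔0): J: 5/2 → 7/2, ΔJ = +1 — passes.
Parity must change: even → even — fails.
ΔL = 0, ±1 (not L=0↔0): L: 2 → 3, ΔL = +1 — passes.
ΔS = 0: S: 1/2 → 1/2 — passes.
Rule(s) violated: parity.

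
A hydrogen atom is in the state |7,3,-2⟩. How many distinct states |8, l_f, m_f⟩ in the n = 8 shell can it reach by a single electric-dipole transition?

E1 requires Δl = ±1, so l_f ∈ {2, 4}; with 0 ≤ l_f ≤ n_f−1 = 7, the allowed l_f values are {2, 4}.
For l_f = 2: m_f ∈ {m_i−1, m_i, m_i+1} ∩ [−2, 2] = {-2, -1} → 2 states.
For l_f = 4: m_f ∈ {m_i−1, m_i, m_i+1} ∩ [−4, 4] = {-3, -2, -1} → 3 states.
Total: 5.

5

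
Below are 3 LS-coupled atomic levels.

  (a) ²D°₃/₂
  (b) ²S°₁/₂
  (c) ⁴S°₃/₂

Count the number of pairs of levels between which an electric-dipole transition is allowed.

(a)–(b): forbidden (parity, ΔL).
(a)–(c): forbidden (parity, ΔS, ΔL).
(b)–(c): forbidden (parity, ΔS, ΔL).
Allowed pairs: 0 of 3.

0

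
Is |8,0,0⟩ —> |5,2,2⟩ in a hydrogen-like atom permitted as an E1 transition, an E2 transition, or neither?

E2

Δl = 2 − 0 = +2; l_i + l_f = 2.
Δm_l = +2.
E1 (Δl = ±1, |Δm_l| ≤ 1): not satisfied.
E2 (Δl = 0,±2, l_i+l_f ≥ 2, |Δm_l| ≤ 2): satisfied.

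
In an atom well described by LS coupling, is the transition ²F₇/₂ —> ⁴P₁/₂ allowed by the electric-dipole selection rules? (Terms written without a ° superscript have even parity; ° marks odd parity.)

ΔL = 0, ±1 (not L=0↔0): L: 3 → 1, ΔL = -2 — ✗.
ΔJ = 0, ±1 (not J=0↔0): J: 7/2 → 1/2, ΔJ = -3 — ✗.
ΔS = 0: S: 1/2 → 3/2 — ✗.
Parity must change: even → even — ✗.
Rule(s) violated: parity, ΔS, ΔL, ΔJ.

forbidden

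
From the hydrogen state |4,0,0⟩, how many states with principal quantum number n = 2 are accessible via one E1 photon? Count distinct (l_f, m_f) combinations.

3

E1 requires Δl = ±1, so l_f ∈ {-1, 1}; with 0 ≤ l_f ≤ n_f−1 = 1, the allowed l_f values are {1}.
For l_f = 1: m_f ∈ {m_i−1, m_i, m_i+1} ∩ [−1, 1] = {-1, 0, 1} → 3 states.
Total: 3.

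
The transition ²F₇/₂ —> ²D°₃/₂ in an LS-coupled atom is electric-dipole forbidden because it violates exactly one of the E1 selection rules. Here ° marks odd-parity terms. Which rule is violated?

the ΔJ = 0, ±1 rule

Initial level: S=1/2, L=3, J=7/2, parity even. Final level: S=1/2, L=2, J=3/2, parity odd.
ΔS = 0: S: 1/2 → 1/2 — satisfied.
ΔJ = 0, ±1 (not J=0↔0): J: 7/2 → 3/2, ΔJ = -2 — violated.
ΔL = 0, ±1 (not L=0↔0): L: 3 → 2, ΔL = -1 — satisfied.
Parity must change: even → odd — satisfied.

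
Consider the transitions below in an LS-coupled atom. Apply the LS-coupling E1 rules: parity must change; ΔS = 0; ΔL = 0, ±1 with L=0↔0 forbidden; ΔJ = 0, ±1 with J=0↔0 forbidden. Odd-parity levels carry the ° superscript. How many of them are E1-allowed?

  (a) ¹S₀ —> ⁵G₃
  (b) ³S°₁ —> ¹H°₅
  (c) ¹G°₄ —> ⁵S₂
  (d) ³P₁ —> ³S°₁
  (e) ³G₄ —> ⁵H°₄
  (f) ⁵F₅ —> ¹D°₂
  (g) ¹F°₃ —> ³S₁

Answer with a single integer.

1

(a) forbidden (parity, ΔS, ΔL, ΔJ fail)
(b) forbidden (parity, ΔS, ΔL, ΔJ fail)
(c) forbidden (ΔS, ΔL, ΔJ fail)
(d) allowed
(e) forbidden (ΔS fails)
(f) forbidden (ΔS, ΔJ fail)
(g) forbidden (ΔS, ΔL, ΔJ fail)
Total allowed: 1 of 7.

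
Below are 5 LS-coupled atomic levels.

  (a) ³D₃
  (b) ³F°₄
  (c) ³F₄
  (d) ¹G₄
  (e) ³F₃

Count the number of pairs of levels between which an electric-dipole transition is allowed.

(a)–(b): allowed.
(a)–(c): forbidden (parity).
(a)–(d): forbidden (parity, ΔS, ΔL).
(a)–(e): forbidden (parity).
(b)–(c): allowed.
(b)–(d): forbidden (ΔS).
(b)–(e): allowed.
(c)–(d): forbidden (parity, ΔS).
(c)–(e): forbidden (parity).
(d)–(e): forbidden (parity, ΔS).
Allowed pairs: 3 of 10.

3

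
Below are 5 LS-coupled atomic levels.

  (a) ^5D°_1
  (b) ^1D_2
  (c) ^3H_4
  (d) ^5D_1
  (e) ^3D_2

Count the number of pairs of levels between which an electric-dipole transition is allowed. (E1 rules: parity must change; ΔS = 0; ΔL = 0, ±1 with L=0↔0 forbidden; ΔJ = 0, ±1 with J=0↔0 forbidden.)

1

(a)–(b): forbidden (ΔS).
(a)–(c): forbidden (ΔS, ΔL, ΔJ).
(a)–(d): allowed.
(a)–(e): forbidden (ΔS).
(b)–(c): forbidden (parity, ΔS, ΔL, ΔJ).
(b)–(d): forbidden (parity, ΔS).
(b)–(e): forbidden (parity, ΔS).
(c)–(d): forbidden (parity, ΔS, ΔL, ΔJ).
(c)–(e): forbidden (parity, ΔL, ΔJ).
(d)–(e): forbidden (parity, ΔS).
Allowed pairs: 1 of 10.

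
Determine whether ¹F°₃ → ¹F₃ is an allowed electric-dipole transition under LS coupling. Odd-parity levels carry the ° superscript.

Initial level: S=0, L=3, J=3, parity odd. Final level: S=0, L=3, J=3, parity even.
Parity must change: odd → even — passes.
ΔL = 0, ±1 (not L=0↔0): L: 3 → 3, ΔL = +0 — passes.
ΔJ = 0, ±1 (not J=0↔0): J: 3 → 3, ΔJ = +0 — passes.
ΔS = 0: S: 0 → 0 — passes.
All four E1 rules are satisfied.

allowed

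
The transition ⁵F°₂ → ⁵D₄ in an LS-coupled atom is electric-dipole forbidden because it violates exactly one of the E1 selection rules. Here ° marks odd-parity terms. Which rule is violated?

the ΔJ = 0, ±1 rule

Initial level: S=2, L=3, J=2, parity odd. Final level: S=2, L=2, J=4, parity even.
Parity must change: odd → even — ok.
ΔL = 0, ±1 (not L=0↔0): L: 3 → 2, ΔL = -1 — ok.
ΔS = 0: S: 2 → 2 — ok.
ΔJ = 0, ±1 (not J=0↔0): J: 2 → 4, ΔJ = +2 — fails.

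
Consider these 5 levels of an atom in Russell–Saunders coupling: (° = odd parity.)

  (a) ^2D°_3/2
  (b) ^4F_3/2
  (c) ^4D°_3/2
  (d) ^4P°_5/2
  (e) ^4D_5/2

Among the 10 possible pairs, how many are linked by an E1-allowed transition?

(a)–(b): forbidden (ΔS).
(a)–(c): forbidden (parity, ΔS).
(a)–(d): forbidden (parity, ΔS).
(a)–(e): forbidden (ΔS).
(b)–(c): allowed.
(b)–(d): forbidden (ΔL).
(b)–(e): forbidden (parity).
(c)–(d): forbidden (parity).
(c)–(e): allowed.
(d)–(e): allowed.
Allowed pairs: 3 of 10.

3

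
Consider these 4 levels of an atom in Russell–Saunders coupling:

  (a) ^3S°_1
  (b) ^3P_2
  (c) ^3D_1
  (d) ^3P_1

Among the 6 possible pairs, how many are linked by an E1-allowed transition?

2

(a)–(b): allowed.
(a)–(c): forbidden (ΔL).
(a)–(d): allowed.
(b)–(c): forbidden (parity).
(b)–(d): forbidden (parity).
(c)–(d): forbidden (parity).
Allowed pairs: 2 of 6.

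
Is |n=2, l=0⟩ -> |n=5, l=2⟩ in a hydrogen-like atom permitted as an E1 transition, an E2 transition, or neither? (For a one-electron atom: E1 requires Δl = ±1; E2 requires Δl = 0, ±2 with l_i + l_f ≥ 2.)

Δl = 2 − 0 = +2; l_i + l_f = 2.
E1 (Δl = ±1): not satisfied.
E2 (Δl = 0,±2, l_i+l_f ≥ 2): satisfied.

E2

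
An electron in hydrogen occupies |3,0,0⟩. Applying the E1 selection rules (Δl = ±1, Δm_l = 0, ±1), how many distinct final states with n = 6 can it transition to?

E1 requires Δl = ±1, so l_f ∈ {-1, 1}; with 0 ≤ l_f ≤ n_f−1 = 5, the allowed l_f values are {1}.
For l_f = 1: m_f ∈ {m_i−1, m_i, m_i+1} ∩ [−1, 1] = {-1, 0, 1} → 3 states.
Total: 3.

3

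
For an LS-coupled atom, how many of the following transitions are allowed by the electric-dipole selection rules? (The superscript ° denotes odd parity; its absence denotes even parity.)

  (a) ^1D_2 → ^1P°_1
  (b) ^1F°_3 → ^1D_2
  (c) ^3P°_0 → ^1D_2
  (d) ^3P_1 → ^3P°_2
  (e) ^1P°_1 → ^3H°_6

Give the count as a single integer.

3

(a) allowed
(b) allowed
(c) forbidden (ΔS, ΔJ fail)
(d) allowed
(e) forbidden (parity, ΔS, ΔL, ΔJ fail)
Total allowed: 3 of 5.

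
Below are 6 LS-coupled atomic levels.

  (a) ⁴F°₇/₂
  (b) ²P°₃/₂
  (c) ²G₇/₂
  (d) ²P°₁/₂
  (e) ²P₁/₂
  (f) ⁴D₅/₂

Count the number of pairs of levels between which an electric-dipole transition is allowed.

3

(a)–(b): forbidden (parity, ΔS, ΔL, ΔJ).
(a)–(c): forbidden (ΔS).
(a)–(d): forbidden (parity, ΔS, ΔL, ΔJ).
(a)–(e): forbidden (ΔS, ΔL, ΔJ).
(a)–(f): allowed.
(b)–(c): forbidden (ΔL, ΔJ).
(b)–(d): forbidden (parity).
(b)–(e): allowed.
(b)–(f): forbidden (ΔS).
(c)–(d): forbidden (ΔL, ΔJ).
(c)–(e): forbidden (parity, ΔL, ΔJ).
(c)–(f): forbidden (parity, ΔS, ΔL).
(d)–(e): allowed.
(d)–(f): forbidden (ΔS, ΔJ).
(e)–(f): forbidden (parity, ΔS, ΔJ).
Allowed pairs: 3 of 15.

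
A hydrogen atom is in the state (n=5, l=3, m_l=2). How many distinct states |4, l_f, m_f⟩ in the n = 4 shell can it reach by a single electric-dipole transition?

2

E1 requires Δl = ±1, so l_f ∈ {2, 4}; with 0 ≤ l_f ≤ n_f−1 = 3, the allowed l_f values are {2}.
For l_f = 2: m_f ∈ {m_i−1, m_i, m_i+1} ∩ [−2, 2] = {1, 2} → 2 states.
Total: 2.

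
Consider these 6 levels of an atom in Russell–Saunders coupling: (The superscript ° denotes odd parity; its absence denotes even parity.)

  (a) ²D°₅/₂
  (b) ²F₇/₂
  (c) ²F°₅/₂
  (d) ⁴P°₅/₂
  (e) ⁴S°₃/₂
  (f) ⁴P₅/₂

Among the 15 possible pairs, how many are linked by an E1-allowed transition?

(a)–(b): allowed.
(a)–(c): forbidden (parity).
(a)–(d): forbidden (parity, ΔS).
(a)–(e): forbidden (parity, ΔS, ΔL).
(a)–(f): forbidden (ΔS).
(b)–(c): allowed.
(b)–(d): forbidden (ΔS, ΔL).
(b)–(e): forbidden (ΔS, ΔL, ΔJ).
(b)–(f): forbidden (parity, ΔS, ΔL).
(c)–(d): forbidden (parity, ΔS, ΔL).
(c)–(e): forbidden (parity, ΔS, ΔL).
(c)–(f): forbidden (ΔS, ΔL).
(d)–(e): forbidden (parity).
(d)–(f): allowed.
(e)–(f): allowed.
Allowed pairs: 4 of 15.

4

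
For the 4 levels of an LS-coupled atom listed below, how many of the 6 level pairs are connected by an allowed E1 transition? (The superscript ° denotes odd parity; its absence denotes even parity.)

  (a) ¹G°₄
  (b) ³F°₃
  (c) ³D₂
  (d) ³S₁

1

(a)–(b): forbidden (parity, ΔS).
(a)–(c): forbidden (ΔS, ΔL, ΔJ).
(a)–(d): forbidden (ΔS, ΔL, ΔJ).
(b)–(c): allowed.
(b)–(d): forbidden (ΔL, ΔJ).
(c)–(d): forbidden (parity, ΔL).
Allowed pairs: 1 of 6.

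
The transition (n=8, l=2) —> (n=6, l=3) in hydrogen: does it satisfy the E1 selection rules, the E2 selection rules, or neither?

Δl = 3 − 2 = +1; l_i + l_f = 5.
E1 (Δl = ±1): satisfied.
E2 (Δl = 0,±2, l_i+l_f ≥ 2): not satisfied.

E1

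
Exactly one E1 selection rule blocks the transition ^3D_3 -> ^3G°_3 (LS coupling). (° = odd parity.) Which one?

Parity must change: even → odd — satisfied.
ΔS = 0: S: 1 → 1 — satisfied.
ΔL = 0, ±1 (not L=0↔0): L: 2 → 4, ΔL = +2 — violated.
ΔJ = 0, ±1 (not J=0↔0): J: 3 → 3, ΔJ = +0 — satisfied.

the ΔL = 0, ±1 rule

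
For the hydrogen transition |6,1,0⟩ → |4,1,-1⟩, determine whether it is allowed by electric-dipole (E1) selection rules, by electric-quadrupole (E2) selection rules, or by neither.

Δl = 1 − 1 = +0; l_i + l_f = 2.
Δm_l = -1.
E1 (Δl = ±1, |Δm_l| ≤ 1): not satisfied.
E2 (Δl = 0,±2, l_i+l_f ≥ 2, |Δm_l| ≤ 2): satisfied.

E2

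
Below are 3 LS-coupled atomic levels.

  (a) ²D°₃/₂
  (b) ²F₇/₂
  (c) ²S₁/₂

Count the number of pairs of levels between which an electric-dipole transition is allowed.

0

(a)–(b): forbidden (ΔJ).
(a)–(c): forbidden (ΔL).
(b)–(c): forbidden (parity, ΔL, ΔJ).
Allowed pairs: 0 of 3.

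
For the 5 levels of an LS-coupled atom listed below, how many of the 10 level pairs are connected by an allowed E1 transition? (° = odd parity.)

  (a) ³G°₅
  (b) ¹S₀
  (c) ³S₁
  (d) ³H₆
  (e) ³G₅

2

(a)–(b): forbidden (ΔS, ΔL, ΔJ).
(a)–(c): forbidden (ΔL, ΔJ).
(a)–(d): allowed.
(a)–(e): allowed.
(b)–(c): forbidden (parity, ΔS, ΔL).
(b)–(d): forbidden (parity, ΔS, ΔL, ΔJ).
(b)–(e): forbidden (parity, ΔS, ΔL, ΔJ).
(c)–(d): forbidden (parity, ΔL, ΔJ).
(c)–(e): forbidden (parity, ΔL, ΔJ).
(d)–(e): forbidden (parity).
Allowed pairs: 2 of 10.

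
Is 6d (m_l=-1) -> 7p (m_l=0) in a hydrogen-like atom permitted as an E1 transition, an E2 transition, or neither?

Δl = 1 − 2 = -1; l_i + l_f = 3.
Δm_l = +1.
E1 (Δl = ±1, |Δm_l| ≤ 1): satisfied.
E2 (Δl = 0,±2, l_i+l_f ≥ 2, |Δm_l| ≤ 2): not satisfied.

E1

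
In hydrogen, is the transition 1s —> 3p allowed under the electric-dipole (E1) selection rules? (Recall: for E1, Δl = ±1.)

allowed

Initial l = 0, final l = 1, so Δl = +1. E1 requires Δl = ±1: ✓.
All E1 selection rules are satisfied.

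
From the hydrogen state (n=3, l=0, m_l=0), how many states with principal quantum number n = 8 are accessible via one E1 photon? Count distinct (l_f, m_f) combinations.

3

E1 requires Δl = ±1, so l_f ∈ {-1, 1}; with 0 ≤ l_f ≤ n_f−1 = 7, the allowed l_f values are {1}.
For l_f = 1: m_f ∈ {m_i−1, m_i, m_i+1} ∩ [−1, 1] = {-1, 0, 1} → 3 states.
Total: 3.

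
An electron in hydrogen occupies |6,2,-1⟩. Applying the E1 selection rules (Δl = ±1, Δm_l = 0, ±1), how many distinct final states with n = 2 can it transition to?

E1 requires Δl = ±1, so l_f ∈ {1, 3}; with 0 ≤ l_f ≤ n_f−1 = 1, the allowed l_f values are {1}.
For l_f = 1: m_f ∈ {m_i−1, m_i, m_i+1} ∩ [−1, 1] = {-1, 0} → 2 states.
Total: 2.

2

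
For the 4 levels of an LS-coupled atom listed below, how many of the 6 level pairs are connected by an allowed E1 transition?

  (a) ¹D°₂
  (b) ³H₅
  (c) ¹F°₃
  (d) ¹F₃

2

(a)–(b): forbidden (ΔS, ΔL, ΔJ).
(a)–(c): forbidden (parity).
(a)–(d): allowed.
(b)–(c): forbidden (ΔS, ΔL, ΔJ).
(b)–(d): forbidden (parity, ΔS, ΔL, ΔJ).
(c)–(d): allowed.
Allowed pairs: 2 of 6.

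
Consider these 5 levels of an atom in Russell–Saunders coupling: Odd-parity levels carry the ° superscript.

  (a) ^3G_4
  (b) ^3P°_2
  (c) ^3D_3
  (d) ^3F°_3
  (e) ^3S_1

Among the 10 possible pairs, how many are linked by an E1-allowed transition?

4

(a)–(b): forbidden (ΔL, ΔJ).
(a)–(c): forbidden (parity, ΔL).
(a)–(d): allowed.
(a)–(e): forbidden (parity, ΔL, ΔJ).
(b)–(c): allowed.
(b)–(d): forbidden (parity, ΔL).
(b)–(e): allowed.
(c)–(d): allowed.
(c)–(e): forbidden (parity, ΔL, ΔJ).
(d)–(e): forbidden (ΔL, ΔJ).
Allowed pairs: 4 of 10.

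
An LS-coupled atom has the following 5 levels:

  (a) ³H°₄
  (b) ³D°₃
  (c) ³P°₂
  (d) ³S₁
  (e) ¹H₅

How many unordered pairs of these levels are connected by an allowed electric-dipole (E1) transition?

1

(a)–(b): forbidden (parity, ΔL).
(a)–(c): forbidden (parity, ΔL, ΔJ).
(a)–(d): forbidden (ΔL, ΔJ).
(a)–(e): forbidden (ΔS).
(b)–(c): forbidden (parity).
(b)–(d): forbidden (ΔL, ΔJ).
(b)–(e): forbidden (ΔS, ΔL, ΔJ).
(c)–(d): allowed.
(c)–(e): forbidden (ΔS, ΔL, ΔJ).
(d)–(e): forbidden (parity, ΔS, ΔL, ΔJ).
Allowed pairs: 1 of 10.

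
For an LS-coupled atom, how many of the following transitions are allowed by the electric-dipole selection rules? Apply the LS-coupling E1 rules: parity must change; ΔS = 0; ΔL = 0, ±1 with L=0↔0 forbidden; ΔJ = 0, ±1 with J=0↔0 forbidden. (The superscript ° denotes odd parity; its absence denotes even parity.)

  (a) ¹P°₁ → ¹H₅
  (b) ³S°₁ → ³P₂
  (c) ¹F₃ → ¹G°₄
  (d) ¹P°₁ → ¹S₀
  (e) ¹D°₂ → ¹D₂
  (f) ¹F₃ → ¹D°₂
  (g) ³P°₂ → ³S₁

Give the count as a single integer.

(a) forbidden (ΔL, ΔJ fail)
(b) allowed
(c) allowed
(d) allowed
(e) allowed
(f) allowed
(g) allowed
Total allowed: 6 of 7.

6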